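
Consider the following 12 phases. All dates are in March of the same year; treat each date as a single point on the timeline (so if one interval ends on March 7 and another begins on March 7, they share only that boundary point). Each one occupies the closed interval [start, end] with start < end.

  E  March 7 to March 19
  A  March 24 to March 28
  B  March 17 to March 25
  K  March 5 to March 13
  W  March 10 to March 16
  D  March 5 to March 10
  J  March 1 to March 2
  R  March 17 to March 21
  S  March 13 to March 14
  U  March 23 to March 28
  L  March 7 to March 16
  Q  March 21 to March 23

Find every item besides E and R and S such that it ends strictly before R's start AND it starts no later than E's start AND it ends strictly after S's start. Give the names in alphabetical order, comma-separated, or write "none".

L

Conditions: its end is strictly before R's start (X.end < March 17) AND its start is no later than E's start (X.start <= March 7) AND its end is strictly after S's start (X.end > March 13).
A: end March 28 < March 17? ✗; start March 24 <= March 7? ✗; end March 28 > March 13? ✓ → no.
B: end March 25 < March 17? ✗; start March 17 <= March 7? ✗; end March 25 > March 13? ✓ → no.
D: end March 10 < March 17? ✓; start March 5 <= March 7? ✓; end March 10 > March 13? ✗ → no.
J: end March 2 < March 17? ✓; start March 1 <= March 7? ✓; end March 2 > March 13? ✗ → no.
K: end March 13 < March 17? ✓; start March 5 <= March 7? ✓; end March 13 > March 13? ✗ → no.
L: end March 16 < March 17? ✓; start March 7 <= March 7? ✓; end March 16 > March 13? ✓ → yes.
Q: end March 23 < March 17? ✗; start March 21 <= March 7? ✗; end March 23 > March 13? ✓ → no.
U: end March 28 < March 17? ✗; start March 23 <= March 7? ✗; end March 28 > March 13? ✓ → no.
W: end March 16 < March 17? ✓; start March 10 <= March 7? ✗; end March 16 > March 13? ✓ → no.
Result: L.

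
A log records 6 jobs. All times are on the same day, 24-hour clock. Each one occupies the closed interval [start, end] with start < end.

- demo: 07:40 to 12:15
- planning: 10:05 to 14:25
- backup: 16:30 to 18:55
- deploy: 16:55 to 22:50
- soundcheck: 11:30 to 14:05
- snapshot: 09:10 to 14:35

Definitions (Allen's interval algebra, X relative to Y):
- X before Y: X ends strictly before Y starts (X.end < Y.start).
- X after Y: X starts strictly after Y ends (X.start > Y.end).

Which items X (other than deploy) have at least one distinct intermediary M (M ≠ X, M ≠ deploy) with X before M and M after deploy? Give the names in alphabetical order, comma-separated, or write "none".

none

Target deploy = [16:55, 22:50].
Intermediaries M with M after deploy: none.
Union: none.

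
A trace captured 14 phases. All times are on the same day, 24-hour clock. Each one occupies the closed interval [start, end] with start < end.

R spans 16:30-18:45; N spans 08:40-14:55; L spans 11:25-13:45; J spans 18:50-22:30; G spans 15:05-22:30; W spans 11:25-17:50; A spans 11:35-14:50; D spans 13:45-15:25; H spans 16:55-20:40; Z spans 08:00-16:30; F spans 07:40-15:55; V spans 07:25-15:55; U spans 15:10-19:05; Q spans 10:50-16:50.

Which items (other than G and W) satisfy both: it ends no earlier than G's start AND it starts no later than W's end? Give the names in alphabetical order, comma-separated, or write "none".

Conditions: its end is no earlier than G's start (X.end >= 15:05) AND its start is no later than W's end (X.start <= 17:50).
A: end 14:50 >= 15:05? ✗; start 11:35 <= 17:50? ✓ → no.
D: end 15:25 >= 15:05? ✓; start 13:45 <= 17:50? ✓ → yes.
F: end 15:55 >= 15:05? ✓; start 07:40 <= 17:50? ✓ → yes.
H: end 20:40 >= 15:05? ✓; start 16:55 <= 17:50? ✓ → yes.
J: end 22:30 >= 15:05? ✓; start 18:50 <= 17:50? ✗ → no.
L: end 13:45 >= 15:05? ✗; start 11:25 <= 17:50? ✓ → no.
N: end 14:55 >= 15:05? ✗; start 08:40 <= 17:50? ✓ → no.
Q: end 16:50 >= 15:05? ✓; start 10:50 <= 17:50? ✓ → yes.
R: end 18:45 >= 15:05? ✓; start 16:30 <= 17:50? ✓ → yes.
U: end 19:05 >= 15:05? ✓; start 15:10 <= 17:50? ✓ → yes.
V: end 15:55 >= 15:05? ✓; start 07:25 <= 17:50? ✓ → yes.
Z: end 16:30 >= 15:05? ✓; start 08:00 <= 17:50? ✓ → yes.
Result: D, F, H, Q, R, U, V, Z.

D, F, H, Q, R, U, V, Z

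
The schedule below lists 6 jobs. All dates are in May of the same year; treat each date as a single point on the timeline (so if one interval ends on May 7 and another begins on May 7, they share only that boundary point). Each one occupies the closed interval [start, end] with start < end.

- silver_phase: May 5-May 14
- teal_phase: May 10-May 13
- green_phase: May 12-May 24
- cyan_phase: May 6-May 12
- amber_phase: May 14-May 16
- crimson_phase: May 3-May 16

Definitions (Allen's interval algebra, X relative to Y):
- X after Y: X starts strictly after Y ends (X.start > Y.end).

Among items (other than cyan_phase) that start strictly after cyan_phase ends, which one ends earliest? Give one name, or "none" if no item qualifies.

amber_phase

Target cyan_phase = [May 6, May 12].
amber_phase [May 14, May 16] → after → candidate.
crimson_phase [May 3, May 16] → contains → excluded.
green_phase [May 12, May 24] → met-by → excluded.
silver_phase [May 5, May 14] → contains → excluded.
teal_phase [May 10, May 13] → overlapped-by → excluded.
Among candidates, earliest end is May 16 → amber_phase.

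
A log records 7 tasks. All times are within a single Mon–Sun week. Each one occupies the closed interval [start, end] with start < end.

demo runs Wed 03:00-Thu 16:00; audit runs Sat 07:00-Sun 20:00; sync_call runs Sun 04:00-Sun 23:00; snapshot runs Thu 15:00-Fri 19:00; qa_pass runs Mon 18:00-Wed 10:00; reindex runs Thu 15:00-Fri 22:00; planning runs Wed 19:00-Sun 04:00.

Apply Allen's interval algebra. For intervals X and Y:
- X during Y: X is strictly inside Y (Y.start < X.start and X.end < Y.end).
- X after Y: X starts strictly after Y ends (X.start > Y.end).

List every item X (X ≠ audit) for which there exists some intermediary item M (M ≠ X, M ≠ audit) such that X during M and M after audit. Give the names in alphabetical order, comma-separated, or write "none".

none

Target audit = [Sat 07:00, Sun 20:00].
Intermediaries M with M after audit: none.
Union: none.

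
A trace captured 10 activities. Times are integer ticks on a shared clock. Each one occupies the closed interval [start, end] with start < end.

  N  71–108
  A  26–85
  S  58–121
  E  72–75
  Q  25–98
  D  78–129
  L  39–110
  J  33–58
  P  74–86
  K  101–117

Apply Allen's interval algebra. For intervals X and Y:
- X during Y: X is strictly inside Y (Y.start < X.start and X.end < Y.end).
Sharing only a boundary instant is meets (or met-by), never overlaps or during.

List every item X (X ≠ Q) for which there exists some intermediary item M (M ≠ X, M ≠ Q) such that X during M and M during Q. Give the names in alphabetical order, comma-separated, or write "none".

Target Q = [25, 98].
Intermediaries M with M during Q: A, E, J, P.
Via A — items with X during A: E, J.
Via E — items with X during E: none.
Via J — items with X during J: none.
Via P — items with X during P: none.
Union: E, J.

E, J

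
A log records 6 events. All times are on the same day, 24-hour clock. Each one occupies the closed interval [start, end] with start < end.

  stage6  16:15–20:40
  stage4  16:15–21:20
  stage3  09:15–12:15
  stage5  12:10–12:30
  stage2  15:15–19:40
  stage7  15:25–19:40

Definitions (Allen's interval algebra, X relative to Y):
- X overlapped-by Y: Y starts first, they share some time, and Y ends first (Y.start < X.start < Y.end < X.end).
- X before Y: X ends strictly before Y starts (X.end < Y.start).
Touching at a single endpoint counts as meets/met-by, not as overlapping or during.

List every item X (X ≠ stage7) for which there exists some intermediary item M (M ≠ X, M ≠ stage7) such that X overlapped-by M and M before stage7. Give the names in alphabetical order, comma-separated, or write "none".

stage5

Target stage7 = [15:25, 19:40].
Intermediaries M with M before stage7: stage3, stage5.
Via stage3 — items with X overlapped-by stage3: stage5.
Via stage5 — items with X overlapped-by stage5: none.
Union: stage5.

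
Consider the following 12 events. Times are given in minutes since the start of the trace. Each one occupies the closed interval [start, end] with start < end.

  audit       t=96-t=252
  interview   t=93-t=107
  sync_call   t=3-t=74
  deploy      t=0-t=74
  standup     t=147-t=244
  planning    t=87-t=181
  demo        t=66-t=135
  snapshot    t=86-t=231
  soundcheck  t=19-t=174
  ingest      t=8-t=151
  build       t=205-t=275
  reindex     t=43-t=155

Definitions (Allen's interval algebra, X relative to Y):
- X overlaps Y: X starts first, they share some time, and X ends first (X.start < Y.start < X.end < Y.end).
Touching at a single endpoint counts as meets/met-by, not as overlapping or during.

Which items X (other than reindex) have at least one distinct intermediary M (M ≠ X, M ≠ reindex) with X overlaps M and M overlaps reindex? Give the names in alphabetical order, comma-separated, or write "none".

deploy, sync_call

Target reindex = [t=43, t=155].
Intermediaries M with M overlaps reindex: deploy, ingest, sync_call.
Via deploy — items with X overlaps deploy: none.
Via ingest — items with X overlaps ingest: deploy, sync_call.
Via sync_call — items with X overlaps sync_call: none.
Union: deploy, sync_call.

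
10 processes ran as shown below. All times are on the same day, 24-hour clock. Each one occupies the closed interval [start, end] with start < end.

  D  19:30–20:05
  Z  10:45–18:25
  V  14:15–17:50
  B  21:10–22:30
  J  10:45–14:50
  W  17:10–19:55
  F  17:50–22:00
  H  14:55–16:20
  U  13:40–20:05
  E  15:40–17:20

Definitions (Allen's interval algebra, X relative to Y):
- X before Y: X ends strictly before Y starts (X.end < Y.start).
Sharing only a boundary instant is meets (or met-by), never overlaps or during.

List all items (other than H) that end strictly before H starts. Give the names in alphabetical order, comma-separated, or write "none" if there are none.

J

Target H = [14:55, 16:20].
B [21:10, 22:30] → after → no.
D [19:30, 20:05] → after → no.
E [15:40, 17:20] → overlapped-by → no.
F [17:50, 22:00] → after → no.
J [10:45, 14:50] → before → yes.
U [13:40, 20:05] → contains → no.
V [14:15, 17:50] → contains → no.
W [17:10, 19:55] → after → no.
Z [10:45, 18:25] → contains → no.
Result: J.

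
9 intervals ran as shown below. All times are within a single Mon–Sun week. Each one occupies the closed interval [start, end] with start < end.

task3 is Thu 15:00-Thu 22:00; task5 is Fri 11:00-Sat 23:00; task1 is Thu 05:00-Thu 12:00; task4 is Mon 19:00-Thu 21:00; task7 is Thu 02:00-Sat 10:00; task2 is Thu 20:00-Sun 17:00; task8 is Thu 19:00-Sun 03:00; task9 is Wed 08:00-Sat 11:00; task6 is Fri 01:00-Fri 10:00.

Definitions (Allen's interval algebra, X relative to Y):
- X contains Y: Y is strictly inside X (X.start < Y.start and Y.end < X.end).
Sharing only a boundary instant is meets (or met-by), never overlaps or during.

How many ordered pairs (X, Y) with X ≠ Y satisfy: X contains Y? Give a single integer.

12

Checking all 72 ordered pairs for relation 'contains'; matching pairs in alphabetical order:
(task2, task5): task2 contains task5 ✓
(task2, task6): task2 contains task6 ✓
(task4, task1): task4 contains task1 ✓
(task7, task1): task7 contains task1 ✓
(task7, task3): task7 contains task3 ✓
(task7, task6): task7 contains task6 ✓
(task8, task5): task8 contains task5 ✓
(task8, task6): task8 contains task6 ✓
(task9, task1): task9 contains task1 ✓
(task9, task3): task9 contains task3 ✓
(task9, task6): task9 contains task6 ✓
(task9, task7): task9 contains task7 ✓
Count: 12.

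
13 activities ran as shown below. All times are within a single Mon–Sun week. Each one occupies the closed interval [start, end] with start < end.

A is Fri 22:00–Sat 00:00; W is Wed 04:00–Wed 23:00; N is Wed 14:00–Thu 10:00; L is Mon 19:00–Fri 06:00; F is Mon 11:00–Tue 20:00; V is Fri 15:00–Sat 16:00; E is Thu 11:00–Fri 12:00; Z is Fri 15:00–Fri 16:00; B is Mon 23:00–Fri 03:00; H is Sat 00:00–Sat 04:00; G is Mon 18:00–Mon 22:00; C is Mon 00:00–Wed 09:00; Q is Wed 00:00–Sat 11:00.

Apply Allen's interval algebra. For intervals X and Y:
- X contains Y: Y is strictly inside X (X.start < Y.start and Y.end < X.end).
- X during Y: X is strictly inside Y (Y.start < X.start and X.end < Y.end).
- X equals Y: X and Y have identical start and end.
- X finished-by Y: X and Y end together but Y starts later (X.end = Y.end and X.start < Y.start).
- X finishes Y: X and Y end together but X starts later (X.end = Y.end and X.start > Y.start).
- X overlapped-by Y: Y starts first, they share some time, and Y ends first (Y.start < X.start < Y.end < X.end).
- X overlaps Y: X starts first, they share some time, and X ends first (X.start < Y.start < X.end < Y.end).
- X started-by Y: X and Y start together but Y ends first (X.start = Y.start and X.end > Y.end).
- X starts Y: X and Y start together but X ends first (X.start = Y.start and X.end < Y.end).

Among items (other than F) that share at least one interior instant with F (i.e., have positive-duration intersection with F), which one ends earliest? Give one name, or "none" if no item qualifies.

G

Target F = [Mon 11:00, Tue 20:00].
A [Fri 22:00, Sat 00:00] → after → excluded.
B [Mon 23:00, Fri 03:00] → overlapped-by → candidate.
C [Mon 00:00, Wed 09:00] → contains → candidate.
E [Thu 11:00, Fri 12:00] → after → excluded.
G [Mon 18:00, Mon 22:00] → during → candidate.
H [Sat 00:00, Sat 04:00] → after → excluded.
L [Mon 19:00, Fri 06:00] → overlapped-by → candidate.
N [Wed 14:00, Thu 10:00] → after → excluded.
Q [Wed 00:00, Sat 11:00] → after → excluded.
V [Fri 15:00, Sat 16:00] → after → excluded.
W [Wed 04:00, Wed 23:00] → after → excluded.
Z [Fri 15:00, Fri 16:00] → after → excluded.
Among candidates, earliest end is Mon 22:00 → G.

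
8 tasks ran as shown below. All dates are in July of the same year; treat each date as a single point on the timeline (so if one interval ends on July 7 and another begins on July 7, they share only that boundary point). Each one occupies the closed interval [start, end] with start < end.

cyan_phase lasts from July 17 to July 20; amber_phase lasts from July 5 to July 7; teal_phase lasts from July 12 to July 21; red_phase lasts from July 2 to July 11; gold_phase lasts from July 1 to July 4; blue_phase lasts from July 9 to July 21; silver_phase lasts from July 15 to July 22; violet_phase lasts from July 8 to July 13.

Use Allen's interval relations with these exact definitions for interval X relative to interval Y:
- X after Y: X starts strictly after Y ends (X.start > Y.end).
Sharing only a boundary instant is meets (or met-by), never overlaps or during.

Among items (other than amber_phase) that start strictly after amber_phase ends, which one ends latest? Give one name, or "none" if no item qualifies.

Target amber_phase = [July 5, July 7].
blue_phase [July 9, July 21] → after → candidate.
cyan_phase [July 17, July 20] → after → candidate.
gold_phase [July 1, July 4] → before → excluded.
red_phase [July 2, July 11] → contains → excluded.
silver_phase [July 15, July 22] → after → candidate.
teal_phase [July 12, July 21] → after → candidate.
violet_phase [July 8, July 13] → after → candidate.
Among candidates, latest end is July 22 → silver_phase.

silver_phase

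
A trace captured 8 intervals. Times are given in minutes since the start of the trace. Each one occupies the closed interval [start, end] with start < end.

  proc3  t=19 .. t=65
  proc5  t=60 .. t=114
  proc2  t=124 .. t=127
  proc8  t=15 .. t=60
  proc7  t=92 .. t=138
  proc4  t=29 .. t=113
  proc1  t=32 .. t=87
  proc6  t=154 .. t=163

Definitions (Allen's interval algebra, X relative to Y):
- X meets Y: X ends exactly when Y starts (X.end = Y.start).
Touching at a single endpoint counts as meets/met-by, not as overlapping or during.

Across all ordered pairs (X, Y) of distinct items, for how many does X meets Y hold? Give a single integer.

Checking all 56 ordered pairs for relation 'meets'; matching pairs in alphabetical order:
(proc8, proc5): proc8 meets proc5 ✓
Count: 1.

1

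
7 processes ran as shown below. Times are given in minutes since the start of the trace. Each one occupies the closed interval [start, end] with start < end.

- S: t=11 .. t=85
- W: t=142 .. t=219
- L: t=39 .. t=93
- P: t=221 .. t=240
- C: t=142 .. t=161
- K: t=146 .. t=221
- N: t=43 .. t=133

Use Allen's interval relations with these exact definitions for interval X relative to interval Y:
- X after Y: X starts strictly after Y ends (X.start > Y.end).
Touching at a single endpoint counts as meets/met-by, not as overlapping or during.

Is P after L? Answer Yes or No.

Yes

P = [t=221, t=240], L = [t=39, t=93].
Actual relation of P to L: after.
Asked whether 'after' holds → Yes.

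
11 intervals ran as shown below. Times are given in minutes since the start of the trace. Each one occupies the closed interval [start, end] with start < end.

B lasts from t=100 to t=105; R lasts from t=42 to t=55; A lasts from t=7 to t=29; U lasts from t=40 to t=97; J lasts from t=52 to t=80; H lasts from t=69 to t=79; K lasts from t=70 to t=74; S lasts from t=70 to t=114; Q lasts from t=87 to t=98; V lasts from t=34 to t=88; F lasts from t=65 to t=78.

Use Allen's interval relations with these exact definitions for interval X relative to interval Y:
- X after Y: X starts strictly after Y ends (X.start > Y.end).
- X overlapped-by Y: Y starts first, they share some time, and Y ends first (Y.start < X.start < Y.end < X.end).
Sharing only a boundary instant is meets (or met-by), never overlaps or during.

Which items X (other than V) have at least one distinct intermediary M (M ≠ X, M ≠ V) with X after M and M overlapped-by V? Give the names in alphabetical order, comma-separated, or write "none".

Target V = [t=34, t=88].
Intermediaries M with M overlapped-by V: Q, S, U.
Via Q — items with X after Q: B.
Via S — items with X after S: none.
Via U — items with X after U: B.
Union: B.

B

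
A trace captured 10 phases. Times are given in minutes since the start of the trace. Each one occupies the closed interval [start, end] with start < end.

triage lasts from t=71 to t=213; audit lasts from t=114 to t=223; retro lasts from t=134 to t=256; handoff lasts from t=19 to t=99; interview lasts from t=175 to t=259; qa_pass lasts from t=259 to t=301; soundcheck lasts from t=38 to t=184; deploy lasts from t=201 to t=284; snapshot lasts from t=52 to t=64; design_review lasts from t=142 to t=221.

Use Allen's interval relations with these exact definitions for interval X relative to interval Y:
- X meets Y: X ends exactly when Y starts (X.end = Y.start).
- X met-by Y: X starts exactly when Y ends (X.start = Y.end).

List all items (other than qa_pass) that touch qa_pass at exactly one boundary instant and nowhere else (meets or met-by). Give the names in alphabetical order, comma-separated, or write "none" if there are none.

interview

Target qa_pass = [t=259, t=301].
audit [t=114, t=223] → before → no.
deploy [t=201, t=284] → overlaps → no.
design_review [t=142, t=221] → before → no.
handoff [t=19, t=99] → before → no.
interview [t=175, t=259] → meets → yes.
retro [t=134, t=256] → before → no.
snapshot [t=52, t=64] → before → no.
soundcheck [t=38, t=184] → before → no.
triage [t=71, t=213] → before → no.
Result: interview.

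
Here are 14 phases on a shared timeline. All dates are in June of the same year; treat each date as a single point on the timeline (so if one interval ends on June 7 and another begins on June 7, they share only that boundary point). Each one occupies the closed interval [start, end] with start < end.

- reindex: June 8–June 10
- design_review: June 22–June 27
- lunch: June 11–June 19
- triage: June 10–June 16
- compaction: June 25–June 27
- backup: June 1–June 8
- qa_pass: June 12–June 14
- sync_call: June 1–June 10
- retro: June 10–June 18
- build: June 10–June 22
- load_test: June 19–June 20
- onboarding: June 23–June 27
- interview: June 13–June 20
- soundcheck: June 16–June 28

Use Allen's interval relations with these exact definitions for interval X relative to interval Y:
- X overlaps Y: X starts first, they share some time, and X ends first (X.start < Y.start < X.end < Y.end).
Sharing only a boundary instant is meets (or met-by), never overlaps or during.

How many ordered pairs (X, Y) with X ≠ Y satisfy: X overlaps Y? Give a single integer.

Checking all 182 ordered pairs for relation 'overlaps'; matching pairs in alphabetical order:
(build, soundcheck): build overlaps soundcheck ✓
(interview, soundcheck): interview overlaps soundcheck ✓
(lunch, interview): lunch overlaps interview ✓
(lunch, soundcheck): lunch overlaps soundcheck ✓
(qa_pass, interview): qa_pass overlaps interview ✓
(retro, interview): retro overlaps interview ✓
(retro, lunch): retro overlaps lunch ✓
(retro, soundcheck): retro overlaps soundcheck ✓
(triage, interview): triage overlaps interview ✓
(triage, lunch): triage overlaps lunch ✓
Count: 10.

10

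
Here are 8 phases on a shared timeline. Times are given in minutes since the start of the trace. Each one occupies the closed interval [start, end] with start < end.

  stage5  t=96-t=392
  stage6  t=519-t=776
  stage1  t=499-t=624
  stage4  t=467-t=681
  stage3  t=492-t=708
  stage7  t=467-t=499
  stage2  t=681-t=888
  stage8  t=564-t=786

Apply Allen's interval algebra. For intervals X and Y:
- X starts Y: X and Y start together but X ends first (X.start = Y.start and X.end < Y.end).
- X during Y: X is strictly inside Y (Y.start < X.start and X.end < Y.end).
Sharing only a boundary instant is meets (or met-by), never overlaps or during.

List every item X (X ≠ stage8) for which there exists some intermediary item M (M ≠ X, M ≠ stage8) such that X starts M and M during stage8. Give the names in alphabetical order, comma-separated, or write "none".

none

Target stage8 = [t=564, t=786].
Intermediaries M with M during stage8: none.
Union: none.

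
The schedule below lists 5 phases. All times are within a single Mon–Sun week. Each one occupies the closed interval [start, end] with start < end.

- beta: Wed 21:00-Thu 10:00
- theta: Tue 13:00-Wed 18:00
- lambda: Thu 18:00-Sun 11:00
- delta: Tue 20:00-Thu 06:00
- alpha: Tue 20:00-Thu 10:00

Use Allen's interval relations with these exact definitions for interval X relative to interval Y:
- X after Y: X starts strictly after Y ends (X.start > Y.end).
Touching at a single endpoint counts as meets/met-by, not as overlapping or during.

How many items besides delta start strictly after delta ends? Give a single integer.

Target delta = [Tue 20:00, Thu 06:00].
alpha [Tue 20:00, Thu 10:00] → started-by → no.
beta [Wed 21:00, Thu 10:00] → overlapped-by → no.
lambda [Thu 18:00, Sun 11:00] → after → counts.
theta [Tue 13:00, Wed 18:00] → overlaps → no.
Total: 1.

1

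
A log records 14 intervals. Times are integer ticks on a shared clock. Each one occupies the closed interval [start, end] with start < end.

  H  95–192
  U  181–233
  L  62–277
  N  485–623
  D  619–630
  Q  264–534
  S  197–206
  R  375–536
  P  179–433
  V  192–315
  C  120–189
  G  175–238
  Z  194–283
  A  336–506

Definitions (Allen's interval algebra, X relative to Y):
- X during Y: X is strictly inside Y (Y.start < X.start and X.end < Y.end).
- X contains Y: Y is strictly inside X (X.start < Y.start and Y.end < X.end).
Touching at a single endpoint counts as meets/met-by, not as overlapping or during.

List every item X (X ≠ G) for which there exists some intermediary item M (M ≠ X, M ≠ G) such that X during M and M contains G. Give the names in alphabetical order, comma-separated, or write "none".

C, H, S, U

Target G = [175, 238].
Intermediaries M with M contains G: L.
Via L — items with X during L: C, H, S, U.
Union: C, H, S, U.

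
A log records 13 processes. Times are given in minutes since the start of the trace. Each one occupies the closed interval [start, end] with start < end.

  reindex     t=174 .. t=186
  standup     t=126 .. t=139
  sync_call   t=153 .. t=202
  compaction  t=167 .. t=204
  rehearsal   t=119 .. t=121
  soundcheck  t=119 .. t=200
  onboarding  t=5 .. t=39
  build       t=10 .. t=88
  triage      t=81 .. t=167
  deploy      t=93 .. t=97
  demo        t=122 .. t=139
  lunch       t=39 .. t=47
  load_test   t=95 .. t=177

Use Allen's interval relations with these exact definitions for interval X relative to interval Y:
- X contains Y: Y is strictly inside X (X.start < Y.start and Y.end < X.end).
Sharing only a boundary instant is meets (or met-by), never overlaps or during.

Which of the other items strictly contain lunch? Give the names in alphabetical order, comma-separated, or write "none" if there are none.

Target lunch = [t=39, t=47].
build [t=10, t=88] → contains → yes.
compaction [t=167, t=204] → after → no.
demo [t=122, t=139] → after → no.
deploy [t=93, t=97] → after → no.
load_test [t=95, t=177] → after → no.
onboarding [t=5, t=39] → meets → no.
rehearsal [t=119, t=121] → after → no.
reindex [t=174, t=186] → after → no.
soundcheck [t=119, t=200] → after → no.
standup [t=126, t=139] → after → no.
sync_call [t=153, t=202] → after → no.
triage [t=81, t=167] → after → no.
Result: build.

build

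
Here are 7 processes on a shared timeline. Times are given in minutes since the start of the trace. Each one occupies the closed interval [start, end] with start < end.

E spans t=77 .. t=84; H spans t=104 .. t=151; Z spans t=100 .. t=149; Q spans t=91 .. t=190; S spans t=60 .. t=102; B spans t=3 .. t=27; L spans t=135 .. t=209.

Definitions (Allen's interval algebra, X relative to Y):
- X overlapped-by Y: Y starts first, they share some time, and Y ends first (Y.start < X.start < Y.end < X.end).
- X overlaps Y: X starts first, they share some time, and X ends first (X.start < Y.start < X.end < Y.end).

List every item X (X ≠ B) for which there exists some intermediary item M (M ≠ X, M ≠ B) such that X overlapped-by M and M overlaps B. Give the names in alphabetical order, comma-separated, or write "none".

none

Target B = [t=3, t=27].
Intermediaries M with M overlaps B: none.
Union: none.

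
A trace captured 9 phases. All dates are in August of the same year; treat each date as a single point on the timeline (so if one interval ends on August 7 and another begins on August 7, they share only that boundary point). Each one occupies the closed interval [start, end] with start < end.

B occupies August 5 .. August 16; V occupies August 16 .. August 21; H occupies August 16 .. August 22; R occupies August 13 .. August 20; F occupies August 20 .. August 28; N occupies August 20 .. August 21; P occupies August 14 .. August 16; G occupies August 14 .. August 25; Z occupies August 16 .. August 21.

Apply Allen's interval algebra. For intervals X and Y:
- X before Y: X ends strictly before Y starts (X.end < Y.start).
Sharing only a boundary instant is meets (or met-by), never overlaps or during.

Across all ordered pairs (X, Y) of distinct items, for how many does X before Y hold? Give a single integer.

4

Checking all 72 ordered pairs for relation 'before'; matching pairs in alphabetical order:
(B, F): B before F ✓
(B, N): B before N ✓
(P, F): P before F ✓
(P, N): P before N ✓
Count: 4.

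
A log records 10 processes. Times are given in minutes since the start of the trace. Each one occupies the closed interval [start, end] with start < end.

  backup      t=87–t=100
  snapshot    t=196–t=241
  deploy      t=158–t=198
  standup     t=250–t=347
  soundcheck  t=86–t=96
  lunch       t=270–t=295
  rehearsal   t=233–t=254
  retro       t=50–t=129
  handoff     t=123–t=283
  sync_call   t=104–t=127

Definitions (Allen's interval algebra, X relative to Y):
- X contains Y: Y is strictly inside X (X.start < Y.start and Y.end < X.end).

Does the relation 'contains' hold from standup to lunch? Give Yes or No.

Yes

standup = [t=250, t=347], lunch = [t=270, t=295].
Actual relation of standup to lunch: contains.
Asked whether 'contains' holds → Yes.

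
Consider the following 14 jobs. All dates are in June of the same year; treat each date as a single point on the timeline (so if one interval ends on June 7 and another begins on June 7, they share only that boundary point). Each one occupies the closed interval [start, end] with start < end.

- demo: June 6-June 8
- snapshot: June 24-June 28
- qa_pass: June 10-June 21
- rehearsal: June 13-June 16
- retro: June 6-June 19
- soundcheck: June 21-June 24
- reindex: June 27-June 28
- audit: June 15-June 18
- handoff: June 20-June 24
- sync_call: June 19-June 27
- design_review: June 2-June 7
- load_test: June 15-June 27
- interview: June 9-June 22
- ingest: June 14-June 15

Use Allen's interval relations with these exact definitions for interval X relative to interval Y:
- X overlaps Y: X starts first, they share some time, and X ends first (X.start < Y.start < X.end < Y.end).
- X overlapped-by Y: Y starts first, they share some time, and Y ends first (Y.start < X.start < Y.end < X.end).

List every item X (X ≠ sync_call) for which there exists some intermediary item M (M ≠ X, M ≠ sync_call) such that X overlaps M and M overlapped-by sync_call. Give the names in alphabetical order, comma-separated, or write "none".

Target sync_call = [June 19, June 27].
Intermediaries M with M overlapped-by sync_call: snapshot.
Via snapshot — items with X overlaps snapshot: load_test.
Union: load_test.

load_test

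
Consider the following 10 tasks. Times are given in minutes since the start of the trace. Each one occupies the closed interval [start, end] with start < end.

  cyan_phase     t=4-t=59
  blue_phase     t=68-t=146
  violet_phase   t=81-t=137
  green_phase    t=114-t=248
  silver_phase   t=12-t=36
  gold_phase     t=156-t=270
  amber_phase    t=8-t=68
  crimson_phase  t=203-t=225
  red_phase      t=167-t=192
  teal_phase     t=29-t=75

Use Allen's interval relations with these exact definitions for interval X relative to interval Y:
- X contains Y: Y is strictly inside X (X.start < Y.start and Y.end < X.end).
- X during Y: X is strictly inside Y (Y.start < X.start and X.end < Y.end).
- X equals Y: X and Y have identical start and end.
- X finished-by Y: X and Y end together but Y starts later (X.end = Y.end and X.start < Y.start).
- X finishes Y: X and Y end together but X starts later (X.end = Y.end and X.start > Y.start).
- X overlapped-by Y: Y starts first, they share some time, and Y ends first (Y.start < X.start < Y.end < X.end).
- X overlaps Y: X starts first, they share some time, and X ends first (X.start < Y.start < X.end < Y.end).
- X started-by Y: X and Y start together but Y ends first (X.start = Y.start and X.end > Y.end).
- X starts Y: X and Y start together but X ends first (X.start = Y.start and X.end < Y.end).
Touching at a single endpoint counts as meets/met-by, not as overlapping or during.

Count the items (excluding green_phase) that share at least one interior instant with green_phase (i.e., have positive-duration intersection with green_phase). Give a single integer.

Target green_phase = [t=114, t=248].
amber_phase [t=8, t=68] → before → no.
blue_phase [t=68, t=146] → overlaps → counts.
crimson_phase [t=203, t=225] → during → counts.
cyan_phase [t=4, t=59] → before → no.
gold_phase [t=156, t=270] → overlapped-by → counts.
red_phase [t=167, t=192] → during → counts.
silver_phase [t=12, t=36] → before → no.
teal_phase [t=29, t=75] → before → no.
violet_phase [t=81, t=137] → overlaps → counts.
Total: 5.

5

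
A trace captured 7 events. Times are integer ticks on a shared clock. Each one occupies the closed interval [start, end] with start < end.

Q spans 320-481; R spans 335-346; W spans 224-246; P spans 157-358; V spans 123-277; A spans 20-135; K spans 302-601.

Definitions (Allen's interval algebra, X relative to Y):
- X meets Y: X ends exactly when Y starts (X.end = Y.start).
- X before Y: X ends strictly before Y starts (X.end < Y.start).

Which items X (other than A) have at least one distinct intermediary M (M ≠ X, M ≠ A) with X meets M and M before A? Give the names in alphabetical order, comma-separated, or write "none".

none

Target A = [20, 135].
Intermediaries M with M before A: none.
Union: none.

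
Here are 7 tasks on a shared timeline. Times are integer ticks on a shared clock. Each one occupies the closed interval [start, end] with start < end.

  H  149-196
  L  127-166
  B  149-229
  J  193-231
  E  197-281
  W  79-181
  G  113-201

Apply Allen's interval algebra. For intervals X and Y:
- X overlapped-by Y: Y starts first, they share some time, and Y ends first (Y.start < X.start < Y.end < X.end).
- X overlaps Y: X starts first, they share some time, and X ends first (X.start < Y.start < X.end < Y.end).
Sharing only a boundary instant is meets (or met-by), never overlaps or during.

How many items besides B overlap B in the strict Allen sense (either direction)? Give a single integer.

Target B = [149, 229].
E [197, 281] → overlapped-by → counts.
G [113, 201] → overlaps → counts.
H [149, 196] → starts → no.
J [193, 231] → overlapped-by → counts.
L [127, 166] → overlaps → counts.
W [79, 181] → overlaps → counts.
Total: 5.

5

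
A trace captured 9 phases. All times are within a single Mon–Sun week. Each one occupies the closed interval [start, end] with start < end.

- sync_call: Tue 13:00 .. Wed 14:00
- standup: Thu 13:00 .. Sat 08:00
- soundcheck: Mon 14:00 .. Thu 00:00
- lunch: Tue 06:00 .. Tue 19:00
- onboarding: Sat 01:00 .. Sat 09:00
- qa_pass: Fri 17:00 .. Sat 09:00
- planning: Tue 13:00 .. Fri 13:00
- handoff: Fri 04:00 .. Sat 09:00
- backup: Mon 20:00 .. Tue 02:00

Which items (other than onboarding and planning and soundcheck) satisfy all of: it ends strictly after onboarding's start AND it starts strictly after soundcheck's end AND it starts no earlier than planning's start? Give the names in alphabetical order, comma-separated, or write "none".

Conditions: its end is strictly after onboarding's start (X.end > Sat 01:00) AND its start is strictly after soundcheck's end (X.start > Thu 00:00) AND its start is no earlier than planning's start (X.start >= Tue 13:00).
backup: end Tue 02:00 > Sat 01:00? ✗; start Mon 20:00 > Thu 00:00? ✗; start Mon 20:00 >= Tue 13:00? ✗ → no.
handoff: end Sat 09:00 > Sat 01:00? ✓; start Fri 04:00 > Thu 00:00? ✓; start Fri 04:00 >= Tue 13:00? ✓ → yes.
lunch: end Tue 19:00 > Sat 01:00? ✗; start Tue 06:00 > Thu 00:00? ✗; start Tue 06:00 >= Tue 13:00? ✗ → no.
qa_pass: end Sat 09:00 > Sat 01:00? ✓; start Fri 17:00 > Thu 00:00? ✓; start Fri 17:00 >= Tue 13:00? ✓ → yes.
standup: end Sat 08:00 > Sat 01:00? ✓; start Thu 13:00 > Thu 00:00? ✓; start Thu 13:00 >= Tue 13:00? ✓ → yes.
sync_call: end Wed 14:00 > Sat 01:00? ✗; start Tue 13:00 > Thu 00:00? ✗; start Tue 13:00 >= Tue 13:00? ✓ → no.
Result: handoff, qa_pass, standup.

handoff, qa_pass, standup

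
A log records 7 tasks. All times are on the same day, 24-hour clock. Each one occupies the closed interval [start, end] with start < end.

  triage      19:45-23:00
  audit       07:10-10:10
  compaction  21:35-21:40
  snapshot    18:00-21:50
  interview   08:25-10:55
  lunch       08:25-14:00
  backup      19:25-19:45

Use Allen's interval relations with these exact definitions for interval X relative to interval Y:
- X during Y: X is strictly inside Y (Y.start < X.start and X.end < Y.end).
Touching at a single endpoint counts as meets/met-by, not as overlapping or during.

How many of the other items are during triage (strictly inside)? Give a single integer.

Target triage = [19:45, 23:00].
audit [07:10, 10:10] → before → no.
backup [19:25, 19:45] → meets → no.
compaction [21:35, 21:40] → during → counts.
interview [08:25, 10:55] → before → no.
lunch [08:25, 14:00] → before → no.
snapshot [18:00, 21:50] → overlaps → no.
Total: 1.

1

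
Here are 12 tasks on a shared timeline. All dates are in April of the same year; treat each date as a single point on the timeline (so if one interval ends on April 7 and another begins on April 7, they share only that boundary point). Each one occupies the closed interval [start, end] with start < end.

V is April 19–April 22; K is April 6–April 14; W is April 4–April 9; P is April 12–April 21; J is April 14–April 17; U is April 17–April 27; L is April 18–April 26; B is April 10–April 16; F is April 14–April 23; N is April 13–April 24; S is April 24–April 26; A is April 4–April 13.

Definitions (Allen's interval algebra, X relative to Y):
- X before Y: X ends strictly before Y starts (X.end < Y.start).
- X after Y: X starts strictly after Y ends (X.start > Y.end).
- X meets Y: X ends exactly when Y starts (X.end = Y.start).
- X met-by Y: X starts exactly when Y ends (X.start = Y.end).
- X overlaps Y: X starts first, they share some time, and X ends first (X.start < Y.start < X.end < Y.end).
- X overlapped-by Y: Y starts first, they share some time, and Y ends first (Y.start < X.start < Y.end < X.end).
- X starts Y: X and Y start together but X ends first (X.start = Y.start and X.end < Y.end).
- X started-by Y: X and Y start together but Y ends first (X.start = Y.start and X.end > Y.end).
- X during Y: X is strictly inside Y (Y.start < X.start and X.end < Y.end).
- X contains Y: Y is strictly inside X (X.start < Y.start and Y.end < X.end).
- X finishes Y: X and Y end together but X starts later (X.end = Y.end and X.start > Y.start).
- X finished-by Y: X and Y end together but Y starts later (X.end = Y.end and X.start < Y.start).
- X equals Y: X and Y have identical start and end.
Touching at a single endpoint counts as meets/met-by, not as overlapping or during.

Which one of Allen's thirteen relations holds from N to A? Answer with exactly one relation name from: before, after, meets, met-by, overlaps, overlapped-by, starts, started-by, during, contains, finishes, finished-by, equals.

met-by

N = [April 13, April 24]; A = [April 4, April 13].
Compare endpoints: N.start > A.start, N.start = A.end, N.end > A.start, N.end > A.end.
That pattern is 'met-by'.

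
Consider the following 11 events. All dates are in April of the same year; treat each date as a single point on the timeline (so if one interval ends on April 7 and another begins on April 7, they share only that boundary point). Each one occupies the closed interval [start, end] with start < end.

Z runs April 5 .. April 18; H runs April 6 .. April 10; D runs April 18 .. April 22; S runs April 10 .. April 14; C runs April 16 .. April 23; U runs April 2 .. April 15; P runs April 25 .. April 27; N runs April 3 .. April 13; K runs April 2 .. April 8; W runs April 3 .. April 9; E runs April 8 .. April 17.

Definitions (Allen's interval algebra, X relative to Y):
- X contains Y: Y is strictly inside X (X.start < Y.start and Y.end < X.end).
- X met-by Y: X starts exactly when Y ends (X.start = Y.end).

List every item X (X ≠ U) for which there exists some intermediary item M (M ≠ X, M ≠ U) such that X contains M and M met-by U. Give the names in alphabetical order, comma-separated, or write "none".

Target U = [April 2, April 15].
Intermediaries M with M met-by U: none.
Union: none.

none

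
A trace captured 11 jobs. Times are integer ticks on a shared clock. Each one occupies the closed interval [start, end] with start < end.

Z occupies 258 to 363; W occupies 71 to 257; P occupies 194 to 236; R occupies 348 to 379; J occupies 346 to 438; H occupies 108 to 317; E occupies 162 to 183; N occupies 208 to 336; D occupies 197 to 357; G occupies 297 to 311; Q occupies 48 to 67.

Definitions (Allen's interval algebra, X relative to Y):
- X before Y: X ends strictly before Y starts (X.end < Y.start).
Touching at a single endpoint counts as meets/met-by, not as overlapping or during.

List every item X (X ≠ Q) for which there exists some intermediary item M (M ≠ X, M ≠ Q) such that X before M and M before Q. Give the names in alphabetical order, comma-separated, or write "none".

Target Q = [48, 67].
Intermediaries M with M before Q: none.
Union: none.

none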